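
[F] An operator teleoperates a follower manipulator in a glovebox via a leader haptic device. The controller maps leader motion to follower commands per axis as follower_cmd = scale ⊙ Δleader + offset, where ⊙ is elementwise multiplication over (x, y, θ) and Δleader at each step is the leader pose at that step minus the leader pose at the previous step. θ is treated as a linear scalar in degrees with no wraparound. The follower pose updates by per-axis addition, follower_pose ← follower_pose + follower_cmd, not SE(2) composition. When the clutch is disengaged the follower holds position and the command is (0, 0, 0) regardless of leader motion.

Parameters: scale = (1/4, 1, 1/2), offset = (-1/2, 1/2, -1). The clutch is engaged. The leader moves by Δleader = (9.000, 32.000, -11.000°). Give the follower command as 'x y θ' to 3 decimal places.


axis x: 1/4·9.000 + -1/2 = 1.750
axis y: 1·32.000 + 1/2 = 32.500
axis θ: 1/2·-11.000 + -1 = -6.500

1.750 32.500 -6.500


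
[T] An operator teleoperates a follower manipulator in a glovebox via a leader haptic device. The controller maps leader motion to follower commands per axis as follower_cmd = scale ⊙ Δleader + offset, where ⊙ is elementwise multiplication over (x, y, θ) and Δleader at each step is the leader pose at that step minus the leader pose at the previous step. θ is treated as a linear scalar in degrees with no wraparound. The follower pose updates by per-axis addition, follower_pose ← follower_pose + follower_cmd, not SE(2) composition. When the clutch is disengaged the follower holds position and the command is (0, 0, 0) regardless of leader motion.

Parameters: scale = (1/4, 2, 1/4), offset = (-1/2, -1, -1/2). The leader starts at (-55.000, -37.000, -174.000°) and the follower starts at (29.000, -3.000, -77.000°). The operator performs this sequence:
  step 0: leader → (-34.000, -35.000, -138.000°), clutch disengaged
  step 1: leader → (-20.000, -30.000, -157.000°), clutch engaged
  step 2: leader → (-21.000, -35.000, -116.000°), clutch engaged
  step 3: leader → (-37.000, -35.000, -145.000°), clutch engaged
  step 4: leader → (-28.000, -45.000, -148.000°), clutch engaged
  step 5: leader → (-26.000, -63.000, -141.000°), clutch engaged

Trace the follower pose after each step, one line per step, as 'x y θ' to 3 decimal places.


29.000 -3.000 -77.000
32.000 6.000 -82.250
31.250 -5.000 -72.500
26.750 -6.000 -80.250
28.500 -27.000 -81.500
28.500 -64.000 -80.250

step 0: Δleader=(21.000, 2.000, 36.000°), disengaged; cmd=(0,0,0) → follower holds at (29.000, -3.000, -77.000°)
step 1: Δleader=(14.000, 5.000, -19.000°), engaged; cmd=(3.000, 9.000, -5.250°) → follower=(32.000, 6.000, -82.250°)
step 2: Δleader=(-1.000, -5.000, 41.000°), engaged; cmd=(-0.750, -11.000, 9.750°) → follower=(31.250, -5.000, -72.500°)
step 3: Δleader=(-16.000, 0.000, -29.000°), engaged; cmd=(-4.500, -1.000, -7.750°) → follower=(26.750, -6.000, -80.250°)
step 4: Δleader=(9.000, -10.000, -3.000°), engaged; cmd=(1.750, -21.000, -1.250°) → follower=(28.500, -27.000, -81.500°)
step 5: Δleader=(2.000, -18.000, 7.000°), engaged; cmd=(0.000, -37.000, 1.250°) → follower=(28.500, -64.000, -80.250°)


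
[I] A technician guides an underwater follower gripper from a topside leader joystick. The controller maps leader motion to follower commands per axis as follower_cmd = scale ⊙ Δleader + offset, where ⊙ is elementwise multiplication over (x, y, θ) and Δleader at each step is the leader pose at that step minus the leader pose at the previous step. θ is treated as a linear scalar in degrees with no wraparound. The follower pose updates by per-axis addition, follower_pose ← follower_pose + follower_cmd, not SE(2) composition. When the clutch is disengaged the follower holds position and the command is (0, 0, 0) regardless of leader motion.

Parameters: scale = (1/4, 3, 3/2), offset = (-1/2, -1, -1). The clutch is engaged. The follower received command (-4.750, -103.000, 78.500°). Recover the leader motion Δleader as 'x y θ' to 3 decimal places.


axis x: (-4.750 − -1/2) / (1/4) = -17.000
axis y: (-103.000 − -1) / (3) = -34.000
axis θ: (78.500 − -1) / (3/2) = 53.000

-17.000 -34.000 53.000


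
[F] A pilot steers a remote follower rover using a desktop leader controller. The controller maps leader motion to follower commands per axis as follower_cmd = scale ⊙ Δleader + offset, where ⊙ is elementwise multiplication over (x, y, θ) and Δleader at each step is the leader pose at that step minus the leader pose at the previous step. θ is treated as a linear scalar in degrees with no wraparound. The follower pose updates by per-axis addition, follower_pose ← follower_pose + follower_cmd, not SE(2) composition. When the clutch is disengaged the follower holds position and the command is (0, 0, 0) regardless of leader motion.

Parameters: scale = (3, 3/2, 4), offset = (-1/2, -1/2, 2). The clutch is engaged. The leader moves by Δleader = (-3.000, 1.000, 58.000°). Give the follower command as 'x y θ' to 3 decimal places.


-9.500 1.000 234.000

axis x: 3·-3.000 + -1/2 = -9.500
axis y: 3/2·1.000 + -1/2 = 1.000
axis θ: 4·58.000 + 2 = 234.000


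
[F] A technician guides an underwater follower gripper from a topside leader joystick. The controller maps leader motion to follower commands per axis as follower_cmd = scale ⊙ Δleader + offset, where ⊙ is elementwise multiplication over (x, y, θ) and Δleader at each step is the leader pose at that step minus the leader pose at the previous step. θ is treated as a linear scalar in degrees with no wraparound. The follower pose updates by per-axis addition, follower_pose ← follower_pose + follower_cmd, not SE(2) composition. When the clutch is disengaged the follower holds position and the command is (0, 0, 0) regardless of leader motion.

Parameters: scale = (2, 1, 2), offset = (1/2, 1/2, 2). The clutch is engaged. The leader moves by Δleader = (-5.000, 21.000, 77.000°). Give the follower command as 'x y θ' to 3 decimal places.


-9.500 21.500 156.000

axis x: 2·-5.000 + 1/2 = -9.500
axis y: 1·21.000 + 1/2 = 21.500
axis θ: 2·77.000 + 2 = 156.000


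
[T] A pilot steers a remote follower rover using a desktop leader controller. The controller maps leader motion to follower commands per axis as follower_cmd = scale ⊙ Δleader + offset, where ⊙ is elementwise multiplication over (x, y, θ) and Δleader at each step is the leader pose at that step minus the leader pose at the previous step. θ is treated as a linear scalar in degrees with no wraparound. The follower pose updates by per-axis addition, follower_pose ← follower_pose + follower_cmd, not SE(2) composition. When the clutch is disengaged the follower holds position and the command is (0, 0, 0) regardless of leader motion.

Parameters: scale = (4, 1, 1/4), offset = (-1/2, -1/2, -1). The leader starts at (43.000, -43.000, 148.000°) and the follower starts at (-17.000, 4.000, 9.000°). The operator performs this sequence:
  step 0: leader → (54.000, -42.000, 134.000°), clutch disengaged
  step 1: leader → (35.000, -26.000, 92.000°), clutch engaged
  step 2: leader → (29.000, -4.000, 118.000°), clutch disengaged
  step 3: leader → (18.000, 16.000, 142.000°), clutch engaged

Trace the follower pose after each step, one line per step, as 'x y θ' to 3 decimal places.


step 0: Δleader=(11.000, 1.000, -14.000°), disengaged; cmd=(0,0,0) → follower holds at (-17.000, 4.000, 9.000°)
step 1: Δleader=(-19.000, 16.000, -42.000°), engaged; cmd=(-76.500, 15.500, -11.500°) → follower=(-93.500, 19.500, -2.500°)
step 2: Δleader=(-6.000, 22.000, 26.000°), disengaged; cmd=(0,0,0) → follower holds at (-93.500, 19.500, -2.500°)
step 3: Δleader=(-11.000, 20.000, 24.000°), engaged; cmd=(-44.500, 19.500, 5.000°) → follower=(-138.000, 39.000, 2.500°)

-17.000 4.000 9.000
-93.500 19.500 -2.500
-93.500 19.500 -2.500
-138.000 39.000 2.500


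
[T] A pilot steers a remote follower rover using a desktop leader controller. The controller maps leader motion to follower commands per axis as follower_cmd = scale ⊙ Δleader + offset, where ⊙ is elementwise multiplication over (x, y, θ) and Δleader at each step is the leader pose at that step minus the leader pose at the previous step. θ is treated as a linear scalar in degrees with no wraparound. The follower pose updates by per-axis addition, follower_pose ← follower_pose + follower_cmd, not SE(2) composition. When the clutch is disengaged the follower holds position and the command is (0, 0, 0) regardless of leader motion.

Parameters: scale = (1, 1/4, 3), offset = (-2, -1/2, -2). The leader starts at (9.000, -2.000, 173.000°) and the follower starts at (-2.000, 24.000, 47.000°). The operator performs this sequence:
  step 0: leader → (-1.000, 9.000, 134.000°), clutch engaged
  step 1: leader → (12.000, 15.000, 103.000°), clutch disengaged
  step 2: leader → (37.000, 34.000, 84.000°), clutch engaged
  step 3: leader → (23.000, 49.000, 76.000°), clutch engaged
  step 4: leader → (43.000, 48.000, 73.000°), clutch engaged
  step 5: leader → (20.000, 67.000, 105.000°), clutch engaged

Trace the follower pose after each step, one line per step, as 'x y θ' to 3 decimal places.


-14.000 26.250 -72.000
-14.000 26.250 -72.000
9.000 30.500 -131.000
-7.000 33.750 -157.000
11.000 33.000 -168.000
-14.000 37.250 -74.000

step 0: Δleader=(-10.000, 11.000, -39.000°), engaged; cmd=(-12.000, 2.250, -119.000°) → follower=(-14.000, 26.250, -72.000°)
step 1: Δleader=(13.000, 6.000, -31.000°), disengaged; cmd=(0,0,0) → follower holds at (-14.000, 26.250, -72.000°)
step 2: Δleader=(25.000, 19.000, -19.000°), engaged; cmd=(23.000, 4.250, -59.000°) → follower=(9.000, 30.500, -131.000°)
step 3: Δleader=(-14.000, 15.000, -8.000°), engaged; cmd=(-16.000, 3.250, -26.000°) → follower=(-7.000, 33.750, -157.000°)
step 4: Δleader=(20.000, -1.000, -3.000°), engaged; cmd=(18.000, -0.750, -11.000°) → follower=(11.000, 33.000, -168.000°)
step 5: Δleader=(-23.000, 19.000, 32.000°), engaged; cmd=(-25.000, 4.250, 94.000°) → follower=(-14.000, 37.250, -74.000°)


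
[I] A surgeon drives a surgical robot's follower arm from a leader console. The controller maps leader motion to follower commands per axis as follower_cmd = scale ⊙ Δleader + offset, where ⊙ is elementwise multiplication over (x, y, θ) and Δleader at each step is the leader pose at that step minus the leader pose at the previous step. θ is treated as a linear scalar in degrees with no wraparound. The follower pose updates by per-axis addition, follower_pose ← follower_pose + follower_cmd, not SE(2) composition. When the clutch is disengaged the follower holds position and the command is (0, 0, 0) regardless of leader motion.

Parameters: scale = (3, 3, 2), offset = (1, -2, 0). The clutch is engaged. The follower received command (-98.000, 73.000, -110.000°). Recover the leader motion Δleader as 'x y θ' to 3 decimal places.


-33.000 25.000 -55.000

axis x: (-98.000 − 1) / (3) = -33.000
axis y: (73.000 − -2) / (3) = 25.000
axis θ: (-110.000 − 0) / (2) = -55.000


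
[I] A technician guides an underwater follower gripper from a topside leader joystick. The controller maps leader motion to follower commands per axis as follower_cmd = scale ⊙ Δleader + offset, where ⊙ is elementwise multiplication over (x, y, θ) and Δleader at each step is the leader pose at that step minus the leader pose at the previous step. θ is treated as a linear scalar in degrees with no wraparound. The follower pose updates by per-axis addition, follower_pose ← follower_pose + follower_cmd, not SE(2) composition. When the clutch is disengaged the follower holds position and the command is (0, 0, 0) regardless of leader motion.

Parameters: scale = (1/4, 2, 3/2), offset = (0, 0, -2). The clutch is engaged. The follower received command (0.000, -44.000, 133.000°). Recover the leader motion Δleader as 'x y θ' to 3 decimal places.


axis x: (0.000 − 0) / (1/4) = 0.000
axis y: (-44.000 − 0) / (2) = -22.000
axis θ: (133.000 − -2) / (3/2) = 90.000

0.000 -22.000 90.000


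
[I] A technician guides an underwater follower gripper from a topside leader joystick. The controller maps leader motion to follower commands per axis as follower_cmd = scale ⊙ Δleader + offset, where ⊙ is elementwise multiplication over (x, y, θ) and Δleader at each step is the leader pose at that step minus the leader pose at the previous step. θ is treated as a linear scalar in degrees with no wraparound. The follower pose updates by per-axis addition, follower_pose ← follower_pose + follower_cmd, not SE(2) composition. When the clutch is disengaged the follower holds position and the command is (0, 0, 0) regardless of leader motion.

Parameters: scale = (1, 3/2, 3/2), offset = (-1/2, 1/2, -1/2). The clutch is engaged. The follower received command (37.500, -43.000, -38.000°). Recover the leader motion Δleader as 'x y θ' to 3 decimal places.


axis x: (37.500 − -1/2) / (1) = 38.000
axis y: (-43.000 − 1/2) / (3/2) = -29.000
axis θ: (-38.000 − -1/2) / (3/2) = -25.000

38.000 -29.000 -25.000


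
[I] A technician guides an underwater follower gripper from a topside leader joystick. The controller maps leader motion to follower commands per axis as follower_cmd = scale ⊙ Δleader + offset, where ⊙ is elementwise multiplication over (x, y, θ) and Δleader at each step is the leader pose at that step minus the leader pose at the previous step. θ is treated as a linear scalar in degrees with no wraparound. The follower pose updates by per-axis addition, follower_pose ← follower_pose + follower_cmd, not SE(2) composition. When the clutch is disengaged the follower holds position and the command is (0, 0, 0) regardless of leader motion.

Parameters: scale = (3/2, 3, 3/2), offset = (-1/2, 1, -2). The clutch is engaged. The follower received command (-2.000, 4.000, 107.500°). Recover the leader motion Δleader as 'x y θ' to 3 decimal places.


-1.000 1.000 73.000

axis x: (-2.000 − -1/2) / (3/2) = -1.000
axis y: (4.000 − 1) / (3) = 1.000
axis θ: (107.500 − -2) / (3/2) = 73.000


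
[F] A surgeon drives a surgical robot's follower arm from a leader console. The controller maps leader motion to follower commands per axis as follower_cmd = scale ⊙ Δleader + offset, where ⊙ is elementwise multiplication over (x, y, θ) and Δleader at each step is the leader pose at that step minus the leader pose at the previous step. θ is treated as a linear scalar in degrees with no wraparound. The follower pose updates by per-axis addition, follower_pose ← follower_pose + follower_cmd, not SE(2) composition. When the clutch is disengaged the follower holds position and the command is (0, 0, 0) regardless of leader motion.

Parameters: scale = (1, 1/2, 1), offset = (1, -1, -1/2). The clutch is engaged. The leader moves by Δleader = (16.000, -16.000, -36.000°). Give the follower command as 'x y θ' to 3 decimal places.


17.000 -9.000 -36.500

axis x: 1·16.000 + 1 = 17.000
axis y: 1/2·-16.000 + -1 = -9.000
axis θ: 1·-36.000 + -1/2 = -36.500


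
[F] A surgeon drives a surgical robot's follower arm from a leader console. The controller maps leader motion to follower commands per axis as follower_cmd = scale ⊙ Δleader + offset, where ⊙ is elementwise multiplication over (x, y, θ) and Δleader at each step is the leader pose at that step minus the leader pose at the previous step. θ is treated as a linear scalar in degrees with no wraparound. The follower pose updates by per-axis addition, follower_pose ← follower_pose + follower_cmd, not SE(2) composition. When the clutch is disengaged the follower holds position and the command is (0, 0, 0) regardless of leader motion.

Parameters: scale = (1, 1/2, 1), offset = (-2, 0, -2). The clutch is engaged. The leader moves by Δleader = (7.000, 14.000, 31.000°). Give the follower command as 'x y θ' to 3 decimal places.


axis x: 1·7.000 + -2 = 5.000
axis y: 1/2·14.000 + 0 = 7.000
axis θ: 1·31.000 + -2 = 29.000

5.000 7.000 29.000


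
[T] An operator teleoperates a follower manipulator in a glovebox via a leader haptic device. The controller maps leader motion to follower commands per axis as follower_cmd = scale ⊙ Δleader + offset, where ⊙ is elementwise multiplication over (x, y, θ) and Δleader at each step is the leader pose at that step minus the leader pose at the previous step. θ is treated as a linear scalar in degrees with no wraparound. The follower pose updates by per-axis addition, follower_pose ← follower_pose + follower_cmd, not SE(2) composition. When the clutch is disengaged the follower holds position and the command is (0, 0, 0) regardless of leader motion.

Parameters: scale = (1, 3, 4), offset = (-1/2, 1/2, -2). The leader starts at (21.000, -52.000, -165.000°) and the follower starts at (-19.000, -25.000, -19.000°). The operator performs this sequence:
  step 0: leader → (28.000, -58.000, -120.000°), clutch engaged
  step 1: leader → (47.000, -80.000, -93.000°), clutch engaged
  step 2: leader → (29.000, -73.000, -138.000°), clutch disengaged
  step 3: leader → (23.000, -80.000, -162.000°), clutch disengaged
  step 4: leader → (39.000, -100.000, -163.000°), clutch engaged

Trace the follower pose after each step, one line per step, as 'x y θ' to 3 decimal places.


-12.500 -42.500 159.000
6.000 -108.000 265.000
6.000 -108.000 265.000
6.000 -108.000 265.000
21.500 -167.500 259.000

step 0: Δleader=(7.000, -6.000, 45.000°), engaged; cmd=(6.500, -17.500, 178.000°) → follower=(-12.500, -42.500, 159.000°)
step 1: Δleader=(19.000, -22.000, 27.000°), engaged; cmd=(18.500, -65.500, 106.000°) → follower=(6.000, -108.000, 265.000°)
step 2: Δleader=(-18.000, 7.000, -45.000°), disengaged; cmd=(0,0,0) → follower holds at (6.000, -108.000, 265.000°)
step 3: Δleader=(-6.000, -7.000, -24.000°), disengaged; cmd=(0,0,0) → follower holds at (6.000, -108.000, 265.000°)
step 4: Δleader=(16.000, -20.000, -1.000°), engaged; cmd=(15.500, -59.500, -6.000°) → follower=(21.500, -167.500, 259.000°)


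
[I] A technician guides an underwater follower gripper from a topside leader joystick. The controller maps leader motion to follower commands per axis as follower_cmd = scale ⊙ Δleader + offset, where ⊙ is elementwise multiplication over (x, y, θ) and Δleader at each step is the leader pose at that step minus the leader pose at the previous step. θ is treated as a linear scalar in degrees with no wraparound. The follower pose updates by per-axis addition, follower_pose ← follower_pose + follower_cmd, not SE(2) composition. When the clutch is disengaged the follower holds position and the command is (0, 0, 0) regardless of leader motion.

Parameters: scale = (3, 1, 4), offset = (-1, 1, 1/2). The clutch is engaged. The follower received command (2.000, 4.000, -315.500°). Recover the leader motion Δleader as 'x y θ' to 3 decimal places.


1.000 3.000 -79.000

axis x: (2.000 − -1) / (3) = 1.000
axis y: (4.000 − 1) / (1) = 3.000
axis θ: (-315.500 − 1/2) / (4) = -79.000


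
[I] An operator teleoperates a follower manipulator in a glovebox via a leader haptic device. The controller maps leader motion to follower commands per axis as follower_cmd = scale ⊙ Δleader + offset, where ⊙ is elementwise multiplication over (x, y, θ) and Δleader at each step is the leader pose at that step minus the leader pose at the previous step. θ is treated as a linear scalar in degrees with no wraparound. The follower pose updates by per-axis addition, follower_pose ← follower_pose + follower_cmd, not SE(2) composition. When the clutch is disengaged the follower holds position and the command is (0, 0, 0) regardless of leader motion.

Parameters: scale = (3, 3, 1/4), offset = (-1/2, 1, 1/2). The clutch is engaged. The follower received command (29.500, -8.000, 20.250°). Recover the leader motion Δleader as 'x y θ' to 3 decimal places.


axis x: (29.500 − -1/2) / (3) = 10.000
axis y: (-8.000 − 1) / (3) = -3.000
axis θ: (20.250 − 1/2) / (1/4) = 79.000

10.000 -3.000 79.000


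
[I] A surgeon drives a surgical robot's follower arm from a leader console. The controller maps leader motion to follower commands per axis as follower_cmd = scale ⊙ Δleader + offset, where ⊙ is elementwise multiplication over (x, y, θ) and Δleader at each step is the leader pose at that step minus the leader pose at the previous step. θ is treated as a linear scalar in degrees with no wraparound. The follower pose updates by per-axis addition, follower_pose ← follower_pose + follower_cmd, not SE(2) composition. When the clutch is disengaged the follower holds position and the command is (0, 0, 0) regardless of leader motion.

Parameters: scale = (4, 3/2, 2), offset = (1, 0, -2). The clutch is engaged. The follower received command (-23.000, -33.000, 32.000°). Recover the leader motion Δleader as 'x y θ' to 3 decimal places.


axis x: (-23.000 − 1) / (4) = -6.000
axis y: (-33.000 − 0) / (3/2) = -22.000
axis θ: (32.000 − -2) / (2) = 17.000

-6.000 -22.000 17.000


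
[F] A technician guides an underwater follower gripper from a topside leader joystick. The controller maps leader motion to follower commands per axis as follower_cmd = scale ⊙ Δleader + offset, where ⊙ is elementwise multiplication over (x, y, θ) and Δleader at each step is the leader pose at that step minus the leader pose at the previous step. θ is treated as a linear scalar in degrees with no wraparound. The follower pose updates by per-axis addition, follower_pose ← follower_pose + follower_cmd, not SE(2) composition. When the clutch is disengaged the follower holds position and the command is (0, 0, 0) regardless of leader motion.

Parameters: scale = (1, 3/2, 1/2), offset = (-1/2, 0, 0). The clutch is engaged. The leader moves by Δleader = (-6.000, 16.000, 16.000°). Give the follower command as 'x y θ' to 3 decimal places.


axis x: 1·-6.000 + -1/2 = -6.500
axis y: 3/2·16.000 + 0 = 24.000
axis θ: 1/2·16.000 + 0 = 8.000

-6.500 24.000 8.000


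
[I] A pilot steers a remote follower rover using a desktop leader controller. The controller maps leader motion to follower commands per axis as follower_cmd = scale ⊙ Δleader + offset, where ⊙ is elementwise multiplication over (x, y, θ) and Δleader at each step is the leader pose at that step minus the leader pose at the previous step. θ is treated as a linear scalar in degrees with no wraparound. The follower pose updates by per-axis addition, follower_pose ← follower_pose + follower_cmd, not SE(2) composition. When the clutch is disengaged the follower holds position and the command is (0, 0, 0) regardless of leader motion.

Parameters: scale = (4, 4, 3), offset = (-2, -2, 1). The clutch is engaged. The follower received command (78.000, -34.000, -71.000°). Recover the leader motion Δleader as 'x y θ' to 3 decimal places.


axis x: (78.000 − -2) / (4) = 20.000
axis y: (-34.000 − -2) / (4) = -8.000
axis θ: (-71.000 − 1) / (3) = -24.000

20.000 -8.000 -24.000


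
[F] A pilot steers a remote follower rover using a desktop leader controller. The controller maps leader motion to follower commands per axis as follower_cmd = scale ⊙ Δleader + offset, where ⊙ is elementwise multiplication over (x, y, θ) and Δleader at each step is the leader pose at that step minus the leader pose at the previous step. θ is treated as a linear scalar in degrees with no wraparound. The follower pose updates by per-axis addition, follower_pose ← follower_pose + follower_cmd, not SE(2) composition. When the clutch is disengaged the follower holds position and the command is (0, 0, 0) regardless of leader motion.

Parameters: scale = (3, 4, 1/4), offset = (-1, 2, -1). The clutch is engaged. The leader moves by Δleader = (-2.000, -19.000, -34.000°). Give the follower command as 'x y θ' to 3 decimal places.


axis x: 3·-2.000 + -1 = -7.000
axis y: 4·-19.000 + 2 = -74.000
axis θ: 1/4·-34.000 + -1 = -9.500

-7.000 -74.000 -9.500


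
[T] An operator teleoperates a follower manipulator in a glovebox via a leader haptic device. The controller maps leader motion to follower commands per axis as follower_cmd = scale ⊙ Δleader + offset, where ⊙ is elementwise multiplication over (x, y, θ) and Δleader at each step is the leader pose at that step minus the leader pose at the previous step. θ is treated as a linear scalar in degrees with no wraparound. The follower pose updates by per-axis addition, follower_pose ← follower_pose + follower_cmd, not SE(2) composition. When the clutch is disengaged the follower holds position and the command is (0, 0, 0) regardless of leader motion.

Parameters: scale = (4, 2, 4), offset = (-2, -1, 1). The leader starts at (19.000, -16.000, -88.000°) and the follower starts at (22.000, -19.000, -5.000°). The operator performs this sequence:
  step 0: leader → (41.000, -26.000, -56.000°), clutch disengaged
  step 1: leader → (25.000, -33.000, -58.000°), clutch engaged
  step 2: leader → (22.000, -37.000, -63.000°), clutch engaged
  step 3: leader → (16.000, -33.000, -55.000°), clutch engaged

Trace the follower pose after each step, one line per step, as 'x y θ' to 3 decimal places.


step 0: Δleader=(22.000, -10.000, 32.000°), disengaged; cmd=(0,0,0) → follower holds at (22.000, -19.000, -5.000°)
step 1: Δleader=(-16.000, -7.000, -2.000°), engaged; cmd=(-66.000, -15.000, -7.000°) → follower=(-44.000, -34.000, -12.000°)
step 2: Δleader=(-3.000, -4.000, -5.000°), engaged; cmd=(-14.000, -9.000, -19.000°) → follower=(-58.000, -43.000, -31.000°)
step 3: Δleader=(-6.000, 4.000, 8.000°), engaged; cmd=(-26.000, 7.000, 33.000°) → follower=(-84.000, -36.000, 2.000°)

22.000 -19.000 -5.000
-44.000 -34.000 -12.000
-58.000 -43.000 -31.000
-84.000 -36.000 2.000


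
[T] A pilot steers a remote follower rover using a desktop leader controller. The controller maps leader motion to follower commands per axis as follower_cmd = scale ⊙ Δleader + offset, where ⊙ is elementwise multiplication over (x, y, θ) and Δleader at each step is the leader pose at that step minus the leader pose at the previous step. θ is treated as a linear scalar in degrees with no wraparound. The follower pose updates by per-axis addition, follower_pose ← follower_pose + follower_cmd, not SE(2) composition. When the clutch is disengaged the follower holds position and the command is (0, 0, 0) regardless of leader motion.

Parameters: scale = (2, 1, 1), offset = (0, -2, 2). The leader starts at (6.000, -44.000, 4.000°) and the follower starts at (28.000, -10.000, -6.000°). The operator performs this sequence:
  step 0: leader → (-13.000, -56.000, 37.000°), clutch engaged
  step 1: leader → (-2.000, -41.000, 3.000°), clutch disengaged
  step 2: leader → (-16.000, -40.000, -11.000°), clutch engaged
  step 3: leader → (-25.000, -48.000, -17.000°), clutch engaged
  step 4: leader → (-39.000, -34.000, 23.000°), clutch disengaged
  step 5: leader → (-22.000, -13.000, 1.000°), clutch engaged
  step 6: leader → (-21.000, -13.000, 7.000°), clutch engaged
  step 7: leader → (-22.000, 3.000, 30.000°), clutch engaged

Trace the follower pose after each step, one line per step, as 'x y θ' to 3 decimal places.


step 0: Δleader=(-19.000, -12.000, 33.000°), engaged; cmd=(-38.000, -14.000, 35.000°) → follower=(-10.000, -24.000, 29.000°)
step 1: Δleader=(11.000, 15.000, -34.000°), disengaged; cmd=(0,0,0) → follower holds at (-10.000, -24.000, 29.000°)
step 2: Δleader=(-14.000, 1.000, -14.000°), engaged; cmd=(-28.000, -1.000, -12.000°) → follower=(-38.000, -25.000, 17.000°)
step 3: Δleader=(-9.000, -8.000, -6.000°), engaged; cmd=(-18.000, -10.000, -4.000°) → follower=(-56.000, -35.000, 13.000°)
step 4: Δleader=(-14.000, 14.000, 40.000°), disengaged; cmd=(0,0,0) → follower holds at (-56.000, -35.000, 13.000°)
step 5: Δleader=(17.000, 21.000, -22.000°), engaged; cmd=(34.000, 19.000, -20.000°) → follower=(-22.000, -16.000, -7.000°)
step 6: Δleader=(1.000, 0.000, 6.000°), engaged; cmd=(2.000, -2.000, 8.000°) → follower=(-20.000, -18.000, 1.000°)
step 7: Δleader=(-1.000, 16.000, 23.000°), engaged; cmd=(-2.000, 14.000, 25.000°) → follower=(-22.000, -4.000, 26.000°)

-10.000 -24.000 29.000
-10.000 -24.000 29.000
-38.000 -25.000 17.000
-56.000 -35.000 13.000
-56.000 -35.000 13.000
-22.000 -16.000 -7.000
-20.000 -18.000 1.000
-22.000 -4.000 26.000


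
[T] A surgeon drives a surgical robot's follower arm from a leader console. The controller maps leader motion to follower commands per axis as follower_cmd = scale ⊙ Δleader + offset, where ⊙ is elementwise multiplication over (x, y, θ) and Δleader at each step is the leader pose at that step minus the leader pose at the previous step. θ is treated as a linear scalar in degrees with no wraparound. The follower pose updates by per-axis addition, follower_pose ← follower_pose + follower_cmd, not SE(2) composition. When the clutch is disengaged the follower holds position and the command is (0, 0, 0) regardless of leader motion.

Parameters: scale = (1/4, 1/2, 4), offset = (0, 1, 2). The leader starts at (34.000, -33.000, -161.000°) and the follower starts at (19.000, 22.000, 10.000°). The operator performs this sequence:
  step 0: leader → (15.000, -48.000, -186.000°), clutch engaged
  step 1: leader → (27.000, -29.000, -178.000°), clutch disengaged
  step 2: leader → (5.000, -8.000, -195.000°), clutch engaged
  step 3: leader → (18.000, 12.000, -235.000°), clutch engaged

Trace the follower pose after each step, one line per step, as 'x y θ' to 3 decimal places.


step 0: Δleader=(-19.000, -15.000, -25.000°), engaged; cmd=(-4.750, -6.500, -98.000°) → follower=(14.250, 15.500, -88.000°)
step 1: Δleader=(12.000, 19.000, 8.000°), disengaged; cmd=(0,0,0) → follower holds at (14.250, 15.500, -88.000°)
step 2: Δleader=(-22.000, 21.000, -17.000°), engaged; cmd=(-5.500, 11.500, -66.000°) → follower=(8.750, 27.000, -154.000°)
step 3: Δleader=(13.000, 20.000, -40.000°), engaged; cmd=(3.250, 11.000, -158.000°) → follower=(12.000, 38.000, -312.000°)

14.250 15.500 -88.000
14.250 15.500 -88.000
8.750 27.000 -154.000
12.000 38.000 -312.000


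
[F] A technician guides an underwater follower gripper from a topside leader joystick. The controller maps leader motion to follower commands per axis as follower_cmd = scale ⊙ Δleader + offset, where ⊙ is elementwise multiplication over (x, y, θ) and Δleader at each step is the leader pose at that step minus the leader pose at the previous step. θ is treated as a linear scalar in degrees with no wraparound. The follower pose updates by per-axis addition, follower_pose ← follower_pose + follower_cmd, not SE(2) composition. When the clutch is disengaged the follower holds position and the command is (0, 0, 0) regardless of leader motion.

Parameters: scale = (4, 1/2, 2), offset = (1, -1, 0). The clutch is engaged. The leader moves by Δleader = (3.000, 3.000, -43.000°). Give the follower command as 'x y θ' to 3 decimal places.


axis x: 4·3.000 + 1 = 13.000
axis y: 1/2·3.000 + -1 = 0.500
axis θ: 2·-43.000 + 0 = -86.000

13.000 0.500 -86.000


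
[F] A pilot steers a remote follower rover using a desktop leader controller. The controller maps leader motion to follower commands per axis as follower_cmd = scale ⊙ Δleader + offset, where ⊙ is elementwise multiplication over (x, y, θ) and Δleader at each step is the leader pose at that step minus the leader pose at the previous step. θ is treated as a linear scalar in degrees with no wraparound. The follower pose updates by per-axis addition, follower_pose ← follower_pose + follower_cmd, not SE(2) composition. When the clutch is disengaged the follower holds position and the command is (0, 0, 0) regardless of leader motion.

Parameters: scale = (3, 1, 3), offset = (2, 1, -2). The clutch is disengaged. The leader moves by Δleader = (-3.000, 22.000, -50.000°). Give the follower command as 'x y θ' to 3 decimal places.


clutch disengaged → follower holds; cmd = (0, 0, 0)

0.000 0.000 0.000


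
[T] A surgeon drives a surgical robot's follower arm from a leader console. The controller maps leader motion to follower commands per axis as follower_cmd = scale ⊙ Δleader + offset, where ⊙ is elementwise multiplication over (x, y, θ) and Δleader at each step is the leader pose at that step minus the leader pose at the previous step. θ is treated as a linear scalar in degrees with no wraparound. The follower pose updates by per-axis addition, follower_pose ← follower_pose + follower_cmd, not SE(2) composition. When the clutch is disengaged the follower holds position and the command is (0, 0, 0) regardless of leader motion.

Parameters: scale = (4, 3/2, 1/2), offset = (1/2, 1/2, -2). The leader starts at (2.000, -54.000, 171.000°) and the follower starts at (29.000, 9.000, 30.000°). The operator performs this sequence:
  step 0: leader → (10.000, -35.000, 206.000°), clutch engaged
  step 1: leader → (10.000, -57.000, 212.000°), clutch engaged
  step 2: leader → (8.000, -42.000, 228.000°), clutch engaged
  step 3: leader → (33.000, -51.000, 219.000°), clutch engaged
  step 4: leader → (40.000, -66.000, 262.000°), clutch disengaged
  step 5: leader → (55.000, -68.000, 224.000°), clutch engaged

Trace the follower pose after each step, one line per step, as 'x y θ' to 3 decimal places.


step 0: Δleader=(8.000, 19.000, 35.000°), engaged; cmd=(32.500, 29.000, 15.500°) → follower=(61.500, 38.000, 45.500°)
step 1: Δleader=(0.000, -22.000, 6.000°), engaged; cmd=(0.500, -32.500, 1.000°) → follower=(62.000, 5.500, 46.500°)
step 2: Δleader=(-2.000, 15.000, 16.000°), engaged; cmd=(-7.500, 23.000, 6.000°) → follower=(54.500, 28.500, 52.500°)
step 3: Δleader=(25.000, -9.000, -9.000°), engaged; cmd=(100.500, -13.000, -6.500°) → follower=(155.000, 15.500, 46.000°)
step 4: Δleader=(7.000, -15.000, 43.000°), disengaged; cmd=(0,0,0) → follower holds at (155.000, 15.500, 46.000°)
step 5: Δleader=(15.000, -2.000, -38.000°), engaged; cmd=(60.500, -2.500, -21.000°) → follower=(215.500, 13.000, 25.000°)

61.500 38.000 45.500
62.000 5.500 46.500
54.500 28.500 52.500
155.000 15.500 46.000
155.000 15.500 46.000
215.500 13.000 25.000


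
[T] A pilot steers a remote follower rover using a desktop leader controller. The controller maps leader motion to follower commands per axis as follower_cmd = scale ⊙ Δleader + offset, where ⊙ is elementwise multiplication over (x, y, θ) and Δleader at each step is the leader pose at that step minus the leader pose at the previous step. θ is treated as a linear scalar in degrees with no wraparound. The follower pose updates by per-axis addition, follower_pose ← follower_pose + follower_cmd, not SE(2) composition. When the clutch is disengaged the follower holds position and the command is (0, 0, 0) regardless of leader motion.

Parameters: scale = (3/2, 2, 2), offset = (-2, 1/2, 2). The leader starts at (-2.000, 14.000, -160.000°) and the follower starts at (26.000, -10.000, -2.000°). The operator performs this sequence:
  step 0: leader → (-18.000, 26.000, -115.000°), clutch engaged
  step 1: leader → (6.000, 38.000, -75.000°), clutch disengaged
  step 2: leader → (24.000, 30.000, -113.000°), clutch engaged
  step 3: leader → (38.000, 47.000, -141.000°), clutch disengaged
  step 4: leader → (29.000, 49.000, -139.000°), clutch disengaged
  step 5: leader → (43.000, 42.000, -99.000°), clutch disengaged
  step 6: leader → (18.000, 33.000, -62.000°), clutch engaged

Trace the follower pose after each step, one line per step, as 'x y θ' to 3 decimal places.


step 0: Δleader=(-16.000, 12.000, 45.000°), engaged; cmd=(-26.000, 24.500, 92.000°) → follower=(0.000, 14.500, 90.000°)
step 1: Δleader=(24.000, 12.000, 40.000°), disengaged; cmd=(0,0,0) → follower holds at (0.000, 14.500, 90.000°)
step 2: Δleader=(18.000, -8.000, -38.000°), engaged; cmd=(25.000, -15.500, -74.000°) → follower=(25.000, -1.000, 16.000°)
step 3: Δleader=(14.000, 17.000, -28.000°), disengaged; cmd=(0,0,0) → follower holds at (25.000, -1.000, 16.000°)
step 4: Δleader=(-9.000, 2.000, 2.000°), disengaged; cmd=(0,0,0) → follower holds at (25.000, -1.000, 16.000°)
step 5: Δleader=(14.000, -7.000, 40.000°), disengaged; cmd=(0,0,0) → follower holds at (25.000, -1.000, 16.000°)
step 6: Δleader=(-25.000, -9.000, 37.000°), engaged; cmd=(-39.500, -17.500, 76.000°) → follower=(-14.500, -18.500, 92.000°)

0.000 14.500 90.000
0.000 14.500 90.000
25.000 -1.000 16.000
25.000 -1.000 16.000
25.000 -1.000 16.000
25.000 -1.000 16.000
-14.500 -18.500 92.000


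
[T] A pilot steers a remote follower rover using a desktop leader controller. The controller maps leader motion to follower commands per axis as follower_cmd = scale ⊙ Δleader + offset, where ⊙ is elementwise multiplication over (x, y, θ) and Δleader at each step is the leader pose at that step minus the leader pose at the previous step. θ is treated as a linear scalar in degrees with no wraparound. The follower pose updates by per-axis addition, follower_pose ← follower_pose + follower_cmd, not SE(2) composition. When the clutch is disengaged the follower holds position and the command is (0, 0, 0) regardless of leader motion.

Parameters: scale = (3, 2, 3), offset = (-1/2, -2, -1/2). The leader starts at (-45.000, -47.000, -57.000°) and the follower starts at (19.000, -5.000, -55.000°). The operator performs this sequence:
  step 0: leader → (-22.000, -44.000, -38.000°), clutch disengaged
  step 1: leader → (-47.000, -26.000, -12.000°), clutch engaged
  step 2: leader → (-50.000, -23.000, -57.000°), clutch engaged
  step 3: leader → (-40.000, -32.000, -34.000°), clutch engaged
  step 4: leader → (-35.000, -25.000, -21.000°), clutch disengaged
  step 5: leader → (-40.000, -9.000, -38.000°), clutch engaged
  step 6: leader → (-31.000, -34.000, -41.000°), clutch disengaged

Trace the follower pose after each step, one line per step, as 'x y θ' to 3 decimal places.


step 0: Δleader=(23.000, 3.000, 19.000°), disengaged; cmd=(0,0,0) → follower holds at (19.000, -5.000, -55.000°)
step 1: Δleader=(-25.000, 18.000, 26.000°), engaged; cmd=(-75.500, 34.000, 77.500°) → follower=(-56.500, 29.000, 22.500°)
step 2: Δleader=(-3.000, 3.000, -45.000°), engaged; cmd=(-9.500, 4.000, -135.500°) → follower=(-66.000, 33.000, -113.000°)
step 3: Δleader=(10.000, -9.000, 23.000°), engaged; cmd=(29.500, -20.000, 68.500°) → follower=(-36.500, 13.000, -44.500°)
step 4: Δleader=(5.000, 7.000, 13.000°), disengaged; cmd=(0,0,0) → follower holds at (-36.500, 13.000, -44.500°)
step 5: Δleader=(-5.000, 16.000, -17.000°), engaged; cmd=(-15.500, 30.000, -51.500°) → follower=(-52.000, 43.000, -96.000°)
step 6: Δleader=(9.000, -25.000, -3.000°), disengaged; cmd=(0,0,0) → follower holds at (-52.000, 43.000, -96.000°)

19.000 -5.000 -55.000
-56.500 29.000 22.500
-66.000 33.000 -113.000
-36.500 13.000 -44.500
-36.500 13.000 -44.500
-52.000 43.000 -96.000
-52.000 43.000 -96.000


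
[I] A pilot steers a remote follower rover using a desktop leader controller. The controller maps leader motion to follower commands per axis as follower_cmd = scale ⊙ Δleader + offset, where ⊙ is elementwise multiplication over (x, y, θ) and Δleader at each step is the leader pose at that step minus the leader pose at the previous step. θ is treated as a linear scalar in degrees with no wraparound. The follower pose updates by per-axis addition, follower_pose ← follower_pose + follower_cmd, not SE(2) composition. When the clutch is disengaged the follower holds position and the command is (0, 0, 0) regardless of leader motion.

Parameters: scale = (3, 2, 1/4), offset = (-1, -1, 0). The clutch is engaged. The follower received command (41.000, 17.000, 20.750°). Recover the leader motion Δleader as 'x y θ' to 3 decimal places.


axis x: (41.000 − -1) / (3) = 14.000
axis y: (17.000 − -1) / (2) = 9.000
axis θ: (20.750 − 0) / (1/4) = 83.000

14.000 9.000 83.000
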